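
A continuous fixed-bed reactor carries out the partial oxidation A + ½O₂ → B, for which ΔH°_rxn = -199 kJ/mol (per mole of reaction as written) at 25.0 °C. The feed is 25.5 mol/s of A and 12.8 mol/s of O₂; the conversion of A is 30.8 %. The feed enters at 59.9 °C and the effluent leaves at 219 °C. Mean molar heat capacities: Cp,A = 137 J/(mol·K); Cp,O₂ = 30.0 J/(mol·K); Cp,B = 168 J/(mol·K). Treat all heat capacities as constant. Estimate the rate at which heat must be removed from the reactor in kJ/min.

Q_out = 55300 kJ/min

Extent of reaction ξ = 0.308 × 25.5 = 7.854 mol/s
Reaction term: ξ·ΔH°_rxn = 7.854 × -199 = -1562.9 kJ/s
Sensible, feed 59.9→25 °C: -135.32 kJ/s
Outlet flows (mol/s): A 17.646, O₂ 8.873, B 7.854
Sensible, products 25→219 °C: 776.61 kJ/s
Q = ΔH = -921.66 kJ/s = -921.66 kW
Heat removed = 55299 kJ/min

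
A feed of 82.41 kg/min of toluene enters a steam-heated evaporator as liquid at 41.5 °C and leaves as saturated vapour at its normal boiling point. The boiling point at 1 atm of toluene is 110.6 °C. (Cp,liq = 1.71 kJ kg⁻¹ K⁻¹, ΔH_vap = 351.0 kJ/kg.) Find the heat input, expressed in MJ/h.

Q = 2320 MJ/h

liquid 41.5→110.6 °C: 118.16 kJ/kg
vaporisation at 110.6 °C: 351 kJ/kg
Δh = 118.16 + 351 = 469.16 kJ/kg
Q = ṁ·Δh = 82.41 kg/min × 469.16 kJ/kg = 38664 kJ/min
|Q| = 644.39 kW = 2319.8 MJ/h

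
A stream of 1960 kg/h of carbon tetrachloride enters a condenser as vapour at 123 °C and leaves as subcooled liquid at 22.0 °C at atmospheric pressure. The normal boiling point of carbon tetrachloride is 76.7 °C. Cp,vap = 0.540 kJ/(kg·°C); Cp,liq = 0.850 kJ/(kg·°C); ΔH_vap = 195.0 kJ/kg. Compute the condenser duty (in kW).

vapour 123→76.7 °C: -25.002 kJ/kg
condensation at 76.7 °C: -195 kJ/kg
liquid 76.7→22.0 °C: -46.495 kJ/kg
Δh = -25.002 + -195 + -46.495 = -266.5 kJ/kg
Q = ṁ·Δh = 1960 kg/h × -266.5 kJ/kg = -522330 kJ/h
|Q| = 145.09 kW

Q_c = 145 kW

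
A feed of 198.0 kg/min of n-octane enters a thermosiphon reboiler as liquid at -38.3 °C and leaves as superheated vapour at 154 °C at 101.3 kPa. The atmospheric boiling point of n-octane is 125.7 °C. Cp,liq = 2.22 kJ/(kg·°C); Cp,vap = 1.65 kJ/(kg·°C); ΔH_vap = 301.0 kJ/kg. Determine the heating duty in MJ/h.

liquid -38.3→125.7 °C: 364.08 kJ/kg
vaporisation at 125.7 °C: 301 kJ/kg
vapour 125.7→154 °C: 46.695 kJ/kg
Δh = 364.08 + 301 + 46.695 = 711.78 kJ/kg
Q = ṁ·Δh = 198.0 kg/min × 711.78 kJ/kg = 140930 kJ/min
|Q| = 2348.9 kW = 8455.9 MJ/h

Q = 8460 MJ/h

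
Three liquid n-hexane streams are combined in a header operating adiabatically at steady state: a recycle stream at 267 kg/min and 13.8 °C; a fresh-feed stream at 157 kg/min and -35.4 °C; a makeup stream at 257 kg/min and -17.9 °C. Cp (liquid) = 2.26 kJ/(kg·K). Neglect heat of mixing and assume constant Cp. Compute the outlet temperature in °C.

Energy balance with Q = 0: Σ ṁᵢCp,ᵢ(T_out − Tᵢ) = 0
T_out = Σ ṁᵢCp,ᵢTᵢ / Σ ṁᵢCp,ᵢ
      = -14630 / 1539.1 = -9.5059 °C

T_out = -9.51 °C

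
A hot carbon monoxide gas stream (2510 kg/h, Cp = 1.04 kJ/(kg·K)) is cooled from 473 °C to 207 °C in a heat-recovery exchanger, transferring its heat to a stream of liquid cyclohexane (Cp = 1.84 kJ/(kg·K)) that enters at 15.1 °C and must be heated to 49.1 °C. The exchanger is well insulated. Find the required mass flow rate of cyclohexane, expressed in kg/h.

Heat released by hot stream: Q = 2510 × 1.04 × (473 − 207) = 694370 kJ/h
Energy balance on cold side (adiabatic exchanger): Q = ṁ_c·Cp_c·(T_c,out − T_c,in)
ṁ_c = 694370 / [1.84 × (49.1 − 15.1)] = 11099 kg/h

ṁ_c = 11100 kg/h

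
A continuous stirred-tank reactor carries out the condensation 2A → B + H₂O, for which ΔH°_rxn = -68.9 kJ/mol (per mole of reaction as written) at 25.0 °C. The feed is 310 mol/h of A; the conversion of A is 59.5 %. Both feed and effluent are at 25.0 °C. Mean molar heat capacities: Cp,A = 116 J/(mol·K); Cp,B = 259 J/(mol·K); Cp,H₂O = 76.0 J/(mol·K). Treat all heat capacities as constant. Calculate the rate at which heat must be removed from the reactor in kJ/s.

Extent of reaction ξ = 0.595 × 310 / 2 = 92.225 mol/h
Reaction term: ξ·ΔH°_rxn = 92.225 × -68.9 = -6354.3 kJ/h
Q = ΔH = -6354.3 kJ/h = -1.7651 kW
Heat removed = 1.7651 kJ/s

Q_out = 1.77 kJ/s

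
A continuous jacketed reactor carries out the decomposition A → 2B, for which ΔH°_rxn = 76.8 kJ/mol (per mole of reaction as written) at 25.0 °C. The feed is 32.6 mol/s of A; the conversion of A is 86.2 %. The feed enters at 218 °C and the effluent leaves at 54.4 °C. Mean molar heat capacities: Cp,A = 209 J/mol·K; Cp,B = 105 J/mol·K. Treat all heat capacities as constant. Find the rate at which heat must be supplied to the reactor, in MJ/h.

Extent of reaction ξ = 0.862 × 32.6 = 28.101 mol/s
Reaction term: ξ·ΔH°_rxn = 28.101 × 76.8 = 2158.2 kJ/s
Sensible, feed 218→25 °C: -1315 kJ/s
Outlet flows (mol/s): A 4.4988, B 56.202
Sensible, products 25→54.4 °C: 201.14 kJ/s
Q = ΔH = 1044.3 kJ/s = 1044.3 kW
Heat supplied = 3759.6 MJ/h

Q_in = 3760 MJ/h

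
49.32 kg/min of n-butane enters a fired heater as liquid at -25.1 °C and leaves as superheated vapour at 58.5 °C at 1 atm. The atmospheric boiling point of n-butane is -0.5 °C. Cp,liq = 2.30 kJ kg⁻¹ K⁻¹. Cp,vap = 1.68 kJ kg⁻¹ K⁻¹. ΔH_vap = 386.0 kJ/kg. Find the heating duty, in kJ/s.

Q = 445 kJ/s

liquid -25.1→-0.5 °C: 56.58 kJ/kg
vaporisation at -0.5 °C: 386 kJ/kg
vapour -0.5→58.5 °C: 99.12 kJ/kg
Δh = 56.58 + 386 + 99.12 = 541.7 kJ/kg
Q = ṁ·Δh = 49.32 kg/min × 541.7 kJ/kg = 26717 kJ/min
|Q| = 445.28 kW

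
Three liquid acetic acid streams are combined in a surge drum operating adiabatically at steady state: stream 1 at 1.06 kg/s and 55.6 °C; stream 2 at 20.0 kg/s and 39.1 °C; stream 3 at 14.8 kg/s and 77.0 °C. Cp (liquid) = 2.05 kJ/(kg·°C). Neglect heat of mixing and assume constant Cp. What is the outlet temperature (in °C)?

Energy balance with Q = 0: Σ ṁᵢCp,ᵢ(T_out − Tᵢ) = 0
Σ ṁᵢCp,ᵢTᵢ = 1.06×2.05×55.6 + 20.0×2.05×39.1 + 14.8×2.05×77.0 = 4060.1
Σ ṁᵢCp,ᵢ = 1.06×2.05 + 20.0×2.05 + 14.8×2.05 = 73.513
T_out = 4060.1 / 73.513 = 55.23 °C

T_out = 55.2 °C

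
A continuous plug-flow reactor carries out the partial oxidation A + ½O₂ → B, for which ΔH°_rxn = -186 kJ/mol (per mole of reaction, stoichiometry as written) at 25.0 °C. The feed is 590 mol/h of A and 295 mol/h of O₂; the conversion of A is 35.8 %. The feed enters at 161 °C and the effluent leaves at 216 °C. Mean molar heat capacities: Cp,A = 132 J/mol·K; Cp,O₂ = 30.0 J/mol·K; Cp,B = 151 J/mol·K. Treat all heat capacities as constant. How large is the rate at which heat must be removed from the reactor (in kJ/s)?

Q_out = 9.54 kJ/s

Extent of reaction ξ = 0.358 × 590 = 211.22 mol/h
Reaction term: ξ·ΔH°_rxn = 211.22 × -186 = -39287 kJ/h
Sensible, feed 161→25 °C: -11795 kJ/h
Outlet flows (mol/h): A 378.78, O₂ 189.39, B 211.22
Sensible, products 25→216 °C: 16727 kJ/h
Q = ΔH = -34355 kJ/h = -9.5432 kW
Heat removed = 9.5432 kJ/s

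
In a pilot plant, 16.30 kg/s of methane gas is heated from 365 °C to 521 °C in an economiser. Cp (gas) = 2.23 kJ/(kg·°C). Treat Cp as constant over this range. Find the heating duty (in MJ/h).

Q = 20400 MJ/h

Q = ṁ·Cp·ΔT = 16.30 × 2.23 × (521 − 365) = 5670.4 kJ/s
Heating duty = 20414 MJ/h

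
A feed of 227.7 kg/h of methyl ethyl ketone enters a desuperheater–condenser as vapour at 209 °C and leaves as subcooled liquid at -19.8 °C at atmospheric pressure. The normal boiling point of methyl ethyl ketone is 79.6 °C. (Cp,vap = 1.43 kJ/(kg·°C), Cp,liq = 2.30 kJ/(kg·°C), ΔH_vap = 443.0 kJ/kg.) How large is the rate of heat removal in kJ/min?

Q_c = 3250 kJ/min

vapour 209→79.6 °C: -185.04 kJ/kg
condensation at 79.6 °C: -443 kJ/kg
liquid 79.6→-19.8 °C: -228.62 kJ/kg
Δh = -185.04 + -443 + -228.62 = -856.66 kJ/kg
Q = ṁ·Δh = 227.7 kg/h × -856.66 kJ/kg = -195060 kJ/h
|Q| = 54.184 kW = 3251 kJ/min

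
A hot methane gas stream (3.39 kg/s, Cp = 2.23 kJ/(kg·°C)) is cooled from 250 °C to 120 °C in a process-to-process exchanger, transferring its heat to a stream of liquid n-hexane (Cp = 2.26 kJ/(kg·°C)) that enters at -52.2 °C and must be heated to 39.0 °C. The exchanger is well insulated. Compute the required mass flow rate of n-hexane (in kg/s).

Heat released by hot stream: Q = 3.39 × 2.23 × (250 − 120) = 982.76 kJ/s
Energy balance on cold side (adiabatic exchanger): Q = ṁ_c·Cp_c·(T_c,out − T_c,in)
ṁ_c = 982.76 / [2.26 × (39.0 − -52.2)] = 4.7681 kg/s

ṁ_c = 4.77 kg/s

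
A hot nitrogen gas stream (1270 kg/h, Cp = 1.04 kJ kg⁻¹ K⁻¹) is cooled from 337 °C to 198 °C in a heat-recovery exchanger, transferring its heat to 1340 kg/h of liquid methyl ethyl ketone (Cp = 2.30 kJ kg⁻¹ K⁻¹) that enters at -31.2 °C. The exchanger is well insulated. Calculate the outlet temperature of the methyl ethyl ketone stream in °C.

Heat released by hot stream: Q = 1270 × 1.04 × (337 − 198) = 183590 kJ/h
Energy balance on cold side (adiabatic exchanger): Q = ṁ_c·Cp_c·(T_c,out − T_c,in)
T_c,out = -31.2 + 183590/(1340 × 2.30) = 28.369 °C

T_c,out = 28.4 °C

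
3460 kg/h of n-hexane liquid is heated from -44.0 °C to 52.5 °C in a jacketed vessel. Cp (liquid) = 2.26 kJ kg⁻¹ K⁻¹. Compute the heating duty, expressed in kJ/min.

Q = 12600 kJ/min

Q = ṁ·Cp·ΔT = 3460 × 2.26 × (52.5 − -44.0) = 754590 kJ/h
Converting: 754590 / 3600 s = 209.61 kW
Heating duty = 12577 kJ/min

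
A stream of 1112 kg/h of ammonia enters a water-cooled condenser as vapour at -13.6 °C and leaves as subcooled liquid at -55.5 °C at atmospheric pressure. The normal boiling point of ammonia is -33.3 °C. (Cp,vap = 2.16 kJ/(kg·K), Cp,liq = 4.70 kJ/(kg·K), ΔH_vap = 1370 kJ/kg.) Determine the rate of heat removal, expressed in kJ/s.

vapour -13.6→-33.3 °C: -42.552 kJ/kg
condensation at -33.3 °C: -1370 kJ/kg
liquid -33.3→-55.5 °C: -104.34 kJ/kg
Δh = -42.552 + -1370 + -104.34 = -1516.9 kJ/kg
Q = ṁ·Δh = 1112 kg/h × -1516.9 kJ/kg = -1.6868e+06 kJ/h
|Q| = 468.55 kW

Q_c = 469 kJ/s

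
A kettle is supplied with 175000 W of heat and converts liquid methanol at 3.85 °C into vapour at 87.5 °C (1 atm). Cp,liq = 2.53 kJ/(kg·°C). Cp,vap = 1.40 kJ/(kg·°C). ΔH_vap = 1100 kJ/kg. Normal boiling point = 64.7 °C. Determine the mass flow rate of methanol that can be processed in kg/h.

ṁ = 490 kg/h

Δh = 2.53×(64.7−3.85) + 1100 + 1.40×(87.5−64.7) = 1285.9 kJ/kg
Q = 175000 W = 175 kJ/s = 630000 kJ/h
ṁ = Q/Δh = 630000 / 1285.9 = 489.94 kg/h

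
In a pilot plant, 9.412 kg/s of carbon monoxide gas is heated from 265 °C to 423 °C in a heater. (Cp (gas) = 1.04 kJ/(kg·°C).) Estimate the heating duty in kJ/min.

Q = ṁ·Cp·ΔT = 9.412 × 1.04 × (423 − 265) = 1546.6 kJ/s
Heating duty = 92795 kJ/min

Q = 92800 kJ/min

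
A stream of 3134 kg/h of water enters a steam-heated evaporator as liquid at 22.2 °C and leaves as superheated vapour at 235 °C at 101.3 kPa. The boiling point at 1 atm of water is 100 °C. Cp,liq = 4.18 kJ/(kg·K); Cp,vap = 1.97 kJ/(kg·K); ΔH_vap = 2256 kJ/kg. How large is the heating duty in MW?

liquid 22.2→100 °C: 325.2 kJ/kg
vaporisation at 100 °C: 2256 kJ/kg
vapour 100→235 °C: 265.95 kJ/kg
Δh = 325.2 + 2256 + 265.95 = 2847.2 kJ/kg
Q = ṁ·Δh = 3134 kg/h × 2847.2 kJ/kg = 8.923e+06 kJ/h
|Q| = 2478.6 kW = 2.4786 MW

Q = 2.48 MW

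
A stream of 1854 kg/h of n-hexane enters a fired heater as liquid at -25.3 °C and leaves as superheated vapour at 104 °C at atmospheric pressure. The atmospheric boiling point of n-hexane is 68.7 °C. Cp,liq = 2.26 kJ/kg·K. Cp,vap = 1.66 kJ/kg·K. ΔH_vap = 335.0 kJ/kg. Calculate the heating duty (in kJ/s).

Q = 312 kJ/s

liquid -25.3→68.7 °C: 212.44 kJ/kg
vaporisation at 68.7 °C: 335 kJ/kg
vapour 68.7→104 °C: 58.598 kJ/kg
Δh = 212.44 + 335 + 58.598 = 606.04 kJ/kg
Q = ṁ·Δh = 1854 kg/h × 606.04 kJ/kg = 1.1236e+06 kJ/h
|Q| = 312.11 kW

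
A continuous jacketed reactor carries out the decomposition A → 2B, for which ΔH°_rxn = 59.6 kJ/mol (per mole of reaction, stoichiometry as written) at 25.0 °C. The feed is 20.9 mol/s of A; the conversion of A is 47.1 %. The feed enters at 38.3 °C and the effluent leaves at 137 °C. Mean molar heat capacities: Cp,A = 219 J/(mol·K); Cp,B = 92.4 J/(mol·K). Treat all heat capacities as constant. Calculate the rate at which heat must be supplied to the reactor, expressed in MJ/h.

Q_in = 3600 MJ/h

Extent of reaction ξ = 0.471 × 20.9 = 9.8439 mol/s
Reaction term: ξ·ΔH°_rxn = 9.8439 × 59.6 = 586.7 kJ/s
Sensible, feed 38.3→25 °C: -60.875 kJ/s
Outlet flows (mol/s): A 11.056, B 19.688
Sensible, products 25→137 °C: 474.93 kJ/s
Q = ΔH = 1000.8 kJ/s = 1000.8 kW
Heat supplied = 3602.7 MJ/h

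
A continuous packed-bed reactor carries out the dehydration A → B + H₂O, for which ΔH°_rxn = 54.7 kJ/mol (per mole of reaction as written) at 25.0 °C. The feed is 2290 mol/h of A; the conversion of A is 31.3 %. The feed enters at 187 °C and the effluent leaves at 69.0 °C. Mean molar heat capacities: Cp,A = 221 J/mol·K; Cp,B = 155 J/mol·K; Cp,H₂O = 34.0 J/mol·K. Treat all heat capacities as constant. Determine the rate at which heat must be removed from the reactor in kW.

Q_out = 5.98 kW

Extent of reaction ξ = 0.313 × 2290 = 716.77 mol/h
Reaction term: ξ·ΔH°_rxn = 716.77 × 54.7 = 39207 kJ/h
Sensible, feed 187→25 °C: -81987 kJ/h
Outlet flows (mol/h): A 1573.2, B 716.77, H₂O 716.77
Sensible, products 25→69.0 °C: 21259 kJ/h
Q = ΔH = -21521 kJ/h = -5.9779 kW
Heat removed = 5.9779 kW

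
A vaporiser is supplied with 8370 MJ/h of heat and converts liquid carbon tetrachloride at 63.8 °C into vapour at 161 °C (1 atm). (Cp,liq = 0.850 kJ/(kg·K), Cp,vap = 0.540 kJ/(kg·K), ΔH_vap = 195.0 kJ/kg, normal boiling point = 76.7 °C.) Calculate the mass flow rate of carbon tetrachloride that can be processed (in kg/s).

Δh = 0.850×(76.7−63.8) + 195.0 + 0.540×(161−76.7) = 251.49 kJ/kg
Q = 8370 MJ/h = 2325 kJ/s = 2325 kJ/s
ṁ = Q/Δh = 2325 / 251.49 = 9.245 kg/s

ṁ = 9.25 kg/s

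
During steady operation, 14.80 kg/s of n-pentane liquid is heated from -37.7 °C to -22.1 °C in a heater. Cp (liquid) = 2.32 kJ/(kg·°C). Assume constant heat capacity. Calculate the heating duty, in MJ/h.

Q = ṁ·Cp·ΔT = 14.80 × 2.32 × (-22.1 − -37.7) = 535.64 kJ/s
Heating duty = 1928.3 MJ/h

Q = 1930 MJ/h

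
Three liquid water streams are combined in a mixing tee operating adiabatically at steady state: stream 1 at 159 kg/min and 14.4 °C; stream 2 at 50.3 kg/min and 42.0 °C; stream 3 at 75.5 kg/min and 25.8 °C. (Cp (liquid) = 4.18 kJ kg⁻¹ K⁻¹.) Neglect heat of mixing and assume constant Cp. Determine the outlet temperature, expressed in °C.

Energy balance with Q = 0: Σ ṁᵢCp,ᵢ(T_out − Tᵢ) = 0
Σ ṁᵢCp,ᵢTᵢ = 159×4.18×14.4 + 50.3×4.18×42.0 + 75.5×4.18×25.8 = 26543
Σ ṁᵢCp,ᵢ = 159×4.18 + 50.3×4.18 + 75.5×4.18 = 1190.5
T_out = 26543 / 1190.5 = 22.297 °C

T_out = 22.3 °C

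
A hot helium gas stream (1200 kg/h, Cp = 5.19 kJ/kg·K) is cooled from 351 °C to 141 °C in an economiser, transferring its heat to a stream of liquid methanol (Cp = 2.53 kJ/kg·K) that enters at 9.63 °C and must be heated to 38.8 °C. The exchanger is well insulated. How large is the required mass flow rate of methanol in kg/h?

Heat released by hot stream: Q = 1200 × 5.19 × (351 − 141) = 1.3079e+06 kJ/h
Energy balance on cold side (adiabatic exchanger): Q = ṁ_c·Cp_c·(T_c,out − T_c,in)
ṁ_c = 1.3079e+06 / [2.53 × (38.8 − 9.63)] = 17722 kg/h

ṁ_c = 17700 kg/h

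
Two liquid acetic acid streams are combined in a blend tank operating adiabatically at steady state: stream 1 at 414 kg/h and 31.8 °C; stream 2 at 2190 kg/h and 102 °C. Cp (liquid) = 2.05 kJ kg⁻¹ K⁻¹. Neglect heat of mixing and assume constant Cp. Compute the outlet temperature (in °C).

Adiabatic, steady state ⇒ Σ ṁᵢCp,ᵢ(T_out − Tᵢ) = 0
T_out = Σ ṁᵢCp,ᵢTᵢ / Σ ṁᵢCp,ᵢ
      = 484920 / 5338.2 = 90.839 °C

T_out = 90.8 °C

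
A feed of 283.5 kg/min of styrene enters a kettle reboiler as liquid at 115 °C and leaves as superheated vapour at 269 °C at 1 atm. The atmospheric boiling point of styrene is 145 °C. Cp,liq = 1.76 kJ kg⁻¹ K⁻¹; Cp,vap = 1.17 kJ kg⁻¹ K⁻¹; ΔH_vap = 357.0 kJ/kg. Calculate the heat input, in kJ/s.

Q = 2620 kJ/s

liquid 115→145 °C: 52.8 kJ/kg
vaporisation at 145 °C: 357 kJ/kg
vapour 145→269 °C: 145.08 kJ/kg
Δh = 52.8 + 357 + 145.08 = 554.88 kJ/kg
Q = ṁ·Δh = 283.5 kg/min × 554.88 kJ/kg = 157310 kJ/min
|Q| = 2621.8 kW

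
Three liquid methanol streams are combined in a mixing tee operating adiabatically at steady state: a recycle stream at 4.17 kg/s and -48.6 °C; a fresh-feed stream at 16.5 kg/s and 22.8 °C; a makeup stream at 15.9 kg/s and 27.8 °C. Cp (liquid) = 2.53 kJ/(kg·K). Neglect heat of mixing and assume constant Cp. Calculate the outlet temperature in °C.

T_out = 16.8 °C

No heat crosses the boundary, so H_out = H_in.
Σ ṁᵢCp,ᵢTᵢ = 4.17×2.53×-48.6 + 16.5×2.53×22.8 + 15.9×2.53×27.8 = 1557.4
Σ ṁᵢCp,ᵢ = 4.17×2.53 + 16.5×2.53 + 15.9×2.53 = 92.522
T_out = 1557.4 / 92.522 = 16.832 °C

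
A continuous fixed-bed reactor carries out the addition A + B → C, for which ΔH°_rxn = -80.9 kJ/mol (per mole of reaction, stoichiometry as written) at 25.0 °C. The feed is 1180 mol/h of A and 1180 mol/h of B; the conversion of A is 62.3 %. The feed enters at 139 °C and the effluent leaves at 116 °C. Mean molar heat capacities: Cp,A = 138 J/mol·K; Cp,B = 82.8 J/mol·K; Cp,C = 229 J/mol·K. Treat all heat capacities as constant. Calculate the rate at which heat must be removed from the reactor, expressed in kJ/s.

Extent of reaction ξ = 0.623 × 1180 = 735.14 mol/h
Reaction term: ξ·ΔH°_rxn = 735.14 × -80.9 = -59473 kJ/h
Sensible, feed 139→25 °C: -29702 kJ/h
Outlet flows (mol/h): A 444.86, B 444.86, C 735.14
Sensible, products 25→116 °C: 24258 kJ/h
Q = ΔH = -64917 kJ/h = -18.032 kW
Heat removed = 18.032 kJ/s

Q_out = 18.0 kJ/s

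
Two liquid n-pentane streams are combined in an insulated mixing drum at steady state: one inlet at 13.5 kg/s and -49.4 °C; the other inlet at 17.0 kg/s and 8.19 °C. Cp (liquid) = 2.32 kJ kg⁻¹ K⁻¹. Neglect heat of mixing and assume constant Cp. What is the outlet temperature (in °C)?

T_out = -17.3 °C

No heat crosses the boundary, so H_out = H_in.
T_out = Σ ṁᵢCp,ᵢTᵢ / Σ ṁᵢCp,ᵢ
      = -1224.2 / 70.76 = -17.301 °C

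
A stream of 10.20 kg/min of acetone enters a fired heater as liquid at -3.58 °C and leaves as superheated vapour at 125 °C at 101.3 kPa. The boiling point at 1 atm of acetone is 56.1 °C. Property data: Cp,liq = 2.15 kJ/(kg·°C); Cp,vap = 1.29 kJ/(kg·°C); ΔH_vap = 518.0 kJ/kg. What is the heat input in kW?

liquid -3.58→56.1 °C: 128.31 kJ/kg
vaporisation at 56.1 °C: 518 kJ/kg
vapour 56.1→125 °C: 88.881 kJ/kg
Δh = 128.31 + 518 + 88.881 = 735.19 kJ/kg
Q = ṁ·Δh = 10.20 kg/min × 735.19 kJ/kg = 7499 kJ/min
|Q| = 124.98 kW

Q = 125 kW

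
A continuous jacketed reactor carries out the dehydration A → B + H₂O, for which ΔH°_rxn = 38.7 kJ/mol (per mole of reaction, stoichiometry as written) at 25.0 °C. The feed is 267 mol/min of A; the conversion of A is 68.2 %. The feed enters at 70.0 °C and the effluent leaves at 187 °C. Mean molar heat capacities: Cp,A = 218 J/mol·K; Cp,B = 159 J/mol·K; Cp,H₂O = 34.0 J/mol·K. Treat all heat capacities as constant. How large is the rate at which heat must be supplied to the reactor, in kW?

Extent of reaction ξ = 0.682 × 267 = 182.09 mol/min
Reaction term: ξ·ΔH°_rxn = 182.09 × 38.7 = 7047 kJ/min
Sensible, feed 70.0→25 °C: -2619.3 kJ/min
Outlet flows (mol/min): A 84.906, B 182.09, H₂O 182.09
Sensible, products 25→187 °C: 8691.9 kJ/min
Q = ΔH = 13120 kJ/min = 218.66 kW
Heat supplied = 218.66 kW

Q_in = 219 kW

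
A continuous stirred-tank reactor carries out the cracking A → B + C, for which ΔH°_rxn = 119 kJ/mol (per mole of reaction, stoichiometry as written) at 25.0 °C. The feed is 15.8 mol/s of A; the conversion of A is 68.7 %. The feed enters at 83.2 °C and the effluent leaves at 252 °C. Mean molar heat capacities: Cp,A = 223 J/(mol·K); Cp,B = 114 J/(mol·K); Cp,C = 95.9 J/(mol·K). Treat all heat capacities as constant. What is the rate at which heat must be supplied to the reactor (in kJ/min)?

Q_in = 111000 kJ/min

Extent of reaction ξ = 0.687 × 15.8 = 10.855 mol/s
Reaction term: ξ·ΔH°_rxn = 10.855 × 119 = 1291.7 kJ/s
Sensible, feed 83.2→25 °C: -205.06 kJ/s
Outlet flows (mol/s): A 4.9454, B 10.855, C 10.855
Sensible, products 25→252 °C: 767.53 kJ/s
Q = ΔH = 1854.2 kJ/s = 1854.2 kW
Heat supplied = 111250 kJ/min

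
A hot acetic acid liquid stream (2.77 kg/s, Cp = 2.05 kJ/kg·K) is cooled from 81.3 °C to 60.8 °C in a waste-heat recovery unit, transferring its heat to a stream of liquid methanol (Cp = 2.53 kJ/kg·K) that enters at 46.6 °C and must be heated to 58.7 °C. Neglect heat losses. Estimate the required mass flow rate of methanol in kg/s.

Heat released by hot stream: Q = 2.77 × 2.05 × (81.3 − 60.8) = 116.41 kJ/s
Energy balance on cold side (adiabatic exchanger): Q = ṁ_c·Cp_c·(T_c,out − T_c,in)
ṁ_c = 116.41 / [2.53 × (58.7 − 46.6)] = 3.8026 kg/s

ṁ_c = 3.80 kg/s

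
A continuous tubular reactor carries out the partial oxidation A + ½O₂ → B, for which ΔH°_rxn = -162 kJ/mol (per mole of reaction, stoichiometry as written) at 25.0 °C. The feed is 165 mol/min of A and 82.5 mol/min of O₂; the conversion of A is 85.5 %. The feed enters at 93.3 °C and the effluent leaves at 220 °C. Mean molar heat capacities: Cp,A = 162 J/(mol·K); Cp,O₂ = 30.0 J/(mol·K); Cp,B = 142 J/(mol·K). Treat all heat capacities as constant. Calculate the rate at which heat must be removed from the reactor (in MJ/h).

Q_out = 1210 MJ/h

Extent of reaction ξ = 0.855 × 165 = 141.07 mol/min
Reaction term: ξ·ΔH°_rxn = 141.07 × -162 = -22854 kJ/min
Sensible, feed 93.3→25 °C: -1994.7 kJ/min
Outlet flows (mol/min): A 23.925, O₂ 11.963, B 141.07
Sensible, products 25→220 °C: 4732.1 kJ/min
Q = ΔH = -20117 kJ/min = -335.28 kW
Heat removed = 1207 MJ/h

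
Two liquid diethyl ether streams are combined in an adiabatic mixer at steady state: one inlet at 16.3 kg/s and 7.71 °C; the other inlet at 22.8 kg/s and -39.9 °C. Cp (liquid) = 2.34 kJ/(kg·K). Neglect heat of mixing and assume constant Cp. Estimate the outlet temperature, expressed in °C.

No heat crosses the boundary, so H_out = H_in.
Σ ṁᵢCp,ᵢTᵢ = 16.3×2.34×7.71 + 22.8×2.34×-39.9 = -1834.7
Σ ṁᵢCp,ᵢ = 16.3×2.34 + 22.8×2.34 = 91.494
T_out = -1834.7 / 91.494 = -20.052 °C

T_out = -20.1 °C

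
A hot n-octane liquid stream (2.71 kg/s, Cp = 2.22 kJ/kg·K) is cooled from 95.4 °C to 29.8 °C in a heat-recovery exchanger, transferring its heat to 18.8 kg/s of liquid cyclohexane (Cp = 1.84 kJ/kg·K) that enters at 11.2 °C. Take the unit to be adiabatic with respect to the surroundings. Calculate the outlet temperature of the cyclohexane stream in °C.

Heat released by hot stream: Q = 2.71 × 2.22 × (95.4 − 29.8) = 394.66 kJ/s
Energy balance on cold side (adiabatic exchanger): Q = ṁ_c·Cp_c·(T_c,out − T_c,in)
T_c,out = 11.2 + 394.66/(18.8 × 1.84) = 22.609 °C

T_c,out = 22.6 °C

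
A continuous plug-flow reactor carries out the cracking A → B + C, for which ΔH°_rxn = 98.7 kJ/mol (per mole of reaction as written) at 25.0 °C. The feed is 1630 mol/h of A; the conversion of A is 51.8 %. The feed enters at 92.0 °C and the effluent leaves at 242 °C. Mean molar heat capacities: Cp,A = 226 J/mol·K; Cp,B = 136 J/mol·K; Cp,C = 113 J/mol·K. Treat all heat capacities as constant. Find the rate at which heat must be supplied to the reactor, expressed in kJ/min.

Q_in = 2380 kJ/min

Extent of reaction ξ = 0.518 × 1630 = 844.34 mol/h
Reaction term: ξ·ΔH°_rxn = 844.34 × 98.7 = 83336 kJ/h
Sensible, feed 92.0→25 °C: -24681 kJ/h
Outlet flows (mol/h): A 785.66, B 844.34, C 844.34
Sensible, products 25→242 °C: 84153 kJ/h
Q = ΔH = 142810 kJ/h = 39.669 kW
Heat supplied = 2380.1 kJ/min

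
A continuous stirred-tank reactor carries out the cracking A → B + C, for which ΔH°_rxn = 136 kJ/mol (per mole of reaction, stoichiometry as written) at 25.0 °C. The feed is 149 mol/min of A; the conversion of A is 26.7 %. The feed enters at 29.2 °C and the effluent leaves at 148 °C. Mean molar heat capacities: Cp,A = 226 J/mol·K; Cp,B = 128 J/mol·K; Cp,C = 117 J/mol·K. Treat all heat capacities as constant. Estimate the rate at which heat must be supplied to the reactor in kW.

Q_in = 158 kW

Extent of reaction ξ = 0.267 × 149 = 39.783 mol/min
Reaction term: ξ·ΔH°_rxn = 39.783 × 136 = 5410.5 kJ/min
Sensible, feed 29.2→25 °C: -141.43 kJ/min
Outlet flows (mol/min): A 109.22, B 39.783, C 39.783
Sensible, products 25→148 °C: 4234.9 kJ/min
Q = ΔH = 9503.9 kJ/min = 158.4 kW
Heat supplied = 158.4 kW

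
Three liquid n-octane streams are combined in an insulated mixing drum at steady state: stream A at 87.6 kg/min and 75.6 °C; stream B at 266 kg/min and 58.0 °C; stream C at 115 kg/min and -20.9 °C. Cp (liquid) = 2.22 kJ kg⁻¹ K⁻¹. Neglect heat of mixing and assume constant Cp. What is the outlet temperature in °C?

Energy balance with Q = 0: Σ ṁᵢCp,ᵢ(T_out − Tᵢ) = 0
T_out = Σ ṁᵢCp,ᵢTᵢ / Σ ṁᵢCp,ᵢ
      = 43616 / 1040.3 = 41.927 °C

T_out = 41.9 °C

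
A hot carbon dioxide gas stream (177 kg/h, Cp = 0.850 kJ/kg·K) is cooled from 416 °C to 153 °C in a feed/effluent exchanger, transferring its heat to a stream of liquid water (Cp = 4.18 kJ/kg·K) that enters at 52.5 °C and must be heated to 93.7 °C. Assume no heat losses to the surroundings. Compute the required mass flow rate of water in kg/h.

ṁ_c = 230 kg/h

Heat released by hot stream: Q = 177 × 0.850 × (416 − 153) = 39568 kJ/h
Energy balance on cold side (adiabatic exchanger): Q = ṁ_c·Cp_c·(T_c,out − T_c,in)
ṁ_c = 39568 / [4.18 × (93.7 − 52.5)] = 229.76 kg/h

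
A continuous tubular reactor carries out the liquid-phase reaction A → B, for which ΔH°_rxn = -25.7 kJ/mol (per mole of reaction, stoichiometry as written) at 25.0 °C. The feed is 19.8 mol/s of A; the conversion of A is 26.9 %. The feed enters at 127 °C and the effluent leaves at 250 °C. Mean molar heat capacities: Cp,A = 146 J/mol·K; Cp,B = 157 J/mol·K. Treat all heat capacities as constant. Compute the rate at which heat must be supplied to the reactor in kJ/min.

Q_in = 13900 kJ/min

Extent of reaction ξ = 0.269 × 19.8 = 5.3262 mol/s
Reaction term: ξ·ΔH°_rxn = 5.3262 × -25.7 = -136.88 kJ/s
Sensible, feed 127→25 °C: -294.86 kJ/s
Outlet flows (mol/s): A 14.474, B 5.3262
Sensible, products 25→250 °C: 663.61 kJ/s
Q = ΔH = 231.87 kJ/s = 231.87 kW
Heat supplied = 13912 kJ/min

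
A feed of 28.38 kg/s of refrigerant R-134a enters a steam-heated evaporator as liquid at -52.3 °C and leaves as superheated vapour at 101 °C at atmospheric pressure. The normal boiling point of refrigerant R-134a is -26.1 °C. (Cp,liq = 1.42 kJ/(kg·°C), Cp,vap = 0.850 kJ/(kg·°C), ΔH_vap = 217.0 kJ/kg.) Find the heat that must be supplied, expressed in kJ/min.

Q = 617000 kJ/min

liquid -52.3→-26.1 °C: 37.204 kJ/kg
vaporisation at -26.1 °C: 217 kJ/kg
vapour -26.1→101 °C: 108.03 kJ/kg
Δh = 37.204 + 217 + 108.03 = 362.24 kJ/kg
Q = ṁ·Δh = 28.38 kg/s × 362.24 kJ/kg = 10280 kJ/s
|Q| = 10280 kW = 616820 kJ/min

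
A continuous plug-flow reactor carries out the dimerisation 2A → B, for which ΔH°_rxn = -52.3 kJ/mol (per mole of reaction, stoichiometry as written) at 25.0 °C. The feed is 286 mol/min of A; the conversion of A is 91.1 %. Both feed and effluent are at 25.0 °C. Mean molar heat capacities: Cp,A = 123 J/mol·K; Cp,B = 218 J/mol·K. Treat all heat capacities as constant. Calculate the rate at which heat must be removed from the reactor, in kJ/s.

Q_out = 114 kJ/s

Extent of reaction ξ = 0.911 × 286 / 2 = 130.27 mol/min
Reaction term: ξ·ΔH°_rxn = 130.27 × -52.3 = -6813.3 kJ/min
Q = ΔH = -6813.3 kJ/min = -113.55 kW
Heat removed = 113.55 kJ/s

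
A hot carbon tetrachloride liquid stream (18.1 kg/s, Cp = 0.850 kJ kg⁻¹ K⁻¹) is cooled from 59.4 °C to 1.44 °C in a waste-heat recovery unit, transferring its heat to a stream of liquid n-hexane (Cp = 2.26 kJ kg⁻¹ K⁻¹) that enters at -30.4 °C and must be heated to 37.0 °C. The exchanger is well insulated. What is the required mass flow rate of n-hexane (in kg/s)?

ṁ_c = 5.85 kg/s

Heat released by hot stream: Q = 18.1 × 0.850 × (59.4 − 1.44) = 891.71 kJ/s
Energy balance on cold side (adiabatic exchanger): Q = ṁ_c·Cp_c·(T_c,out − T_c,in)
ṁ_c = 891.71 / [2.26 × (37.0 − -30.4)] = 5.8541 kg/s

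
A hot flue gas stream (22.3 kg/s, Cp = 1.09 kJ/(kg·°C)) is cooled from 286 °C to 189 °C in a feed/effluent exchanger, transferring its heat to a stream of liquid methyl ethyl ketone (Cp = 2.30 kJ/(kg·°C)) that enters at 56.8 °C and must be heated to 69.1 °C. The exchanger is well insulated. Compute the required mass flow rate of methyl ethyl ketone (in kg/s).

ṁ_c = 83.3 kg/s

Heat released by hot stream: Q = 22.3 × 1.09 × (286 − 189) = 2357.8 kJ/s
Energy balance on cold side (adiabatic exchanger): Q = ṁ_c·Cp_c·(T_c,out − T_c,in)
ṁ_c = 2357.8 / [2.30 × (69.1 − 56.8)] = 83.343 kg/s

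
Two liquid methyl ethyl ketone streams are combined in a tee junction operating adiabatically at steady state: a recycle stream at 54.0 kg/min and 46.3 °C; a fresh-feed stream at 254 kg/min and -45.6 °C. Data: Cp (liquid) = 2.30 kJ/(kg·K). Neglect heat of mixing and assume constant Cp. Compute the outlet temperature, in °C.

Energy balance with Q = 0: Σ ṁᵢCp,ᵢ(T_out − Tᵢ) = 0
Σ ṁᵢCp,ᵢTᵢ = 54.0×2.30×46.3 + 254×2.30×-45.6 = -20889
Σ ṁᵢCp,ᵢ = 54.0×2.30 + 254×2.30 = 708.4
T_out = -20889 / 708.4 = -29.488 °C

T_out = -29.5 °C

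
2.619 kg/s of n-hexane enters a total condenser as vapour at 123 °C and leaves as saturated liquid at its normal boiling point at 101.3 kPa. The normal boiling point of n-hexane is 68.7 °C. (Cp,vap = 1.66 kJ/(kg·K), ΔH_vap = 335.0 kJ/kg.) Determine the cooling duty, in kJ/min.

Q_c = 66800 kJ/min

vapour 123→68.7 °C: -90.138 kJ/kg
condensation at 68.7 °C: -335 kJ/kg
Δh = -90.138 + -335 = -425.14 kJ/kg
Q = ṁ·Δh = 2.619 kg/s × -425.14 kJ/kg = -1113.4 kJ/s
|Q| = 1113.4 kW = 66806 kJ/min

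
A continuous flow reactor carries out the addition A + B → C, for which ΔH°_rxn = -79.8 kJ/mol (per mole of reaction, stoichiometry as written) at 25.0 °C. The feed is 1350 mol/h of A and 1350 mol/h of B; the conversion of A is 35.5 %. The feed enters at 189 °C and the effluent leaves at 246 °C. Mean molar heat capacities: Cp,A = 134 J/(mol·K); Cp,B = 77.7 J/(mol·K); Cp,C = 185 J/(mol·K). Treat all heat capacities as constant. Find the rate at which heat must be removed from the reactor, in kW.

Q_out = 6.88 kW

Extent of reaction ξ = 0.355 × 1350 = 479.25 mol/h
Reaction term: ξ·ΔH°_rxn = 479.25 × -79.8 = -38244 kJ/h
Sensible, feed 189→25 °C: -46870 kJ/h
Outlet flows (mol/h): A 870.75, B 870.75, C 479.25
Sensible, products 25→246 °C: 60333 kJ/h
Q = ΔH = -24782 kJ/h = -6.8838 kW
Heat removed = 6.8838 kW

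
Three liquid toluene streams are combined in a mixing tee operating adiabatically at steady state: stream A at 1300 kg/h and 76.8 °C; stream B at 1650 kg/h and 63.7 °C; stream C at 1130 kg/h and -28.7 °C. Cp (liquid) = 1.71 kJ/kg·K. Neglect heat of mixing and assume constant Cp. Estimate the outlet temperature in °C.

T_out = 42.3 °C

No heat crosses the boundary, so H_out = H_in.
T_out = Σ ṁᵢCp,ᵢTᵢ / Σ ṁᵢCp,ᵢ
      = 295000 / 6976.8 = 42.283 °C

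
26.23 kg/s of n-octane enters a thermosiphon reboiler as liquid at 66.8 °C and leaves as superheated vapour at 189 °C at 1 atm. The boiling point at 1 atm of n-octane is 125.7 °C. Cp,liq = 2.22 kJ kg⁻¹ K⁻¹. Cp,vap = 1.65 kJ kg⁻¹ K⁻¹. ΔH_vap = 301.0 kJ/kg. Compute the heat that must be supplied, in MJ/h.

liquid 66.8→125.7 °C: 130.76 kJ/kg
vaporisation at 125.7 °C: 301 kJ/kg
vapour 125.7→189 °C: 104.44 kJ/kg
Δh = 130.76 + 301 + 104.44 = 536.2 kJ/kg
Q = ṁ·Δh = 26.23 kg/s × 536.2 kJ/kg = 14065 kJ/s
|Q| = 14065 kW = 50633 MJ/h

Q = 50600 MJ/h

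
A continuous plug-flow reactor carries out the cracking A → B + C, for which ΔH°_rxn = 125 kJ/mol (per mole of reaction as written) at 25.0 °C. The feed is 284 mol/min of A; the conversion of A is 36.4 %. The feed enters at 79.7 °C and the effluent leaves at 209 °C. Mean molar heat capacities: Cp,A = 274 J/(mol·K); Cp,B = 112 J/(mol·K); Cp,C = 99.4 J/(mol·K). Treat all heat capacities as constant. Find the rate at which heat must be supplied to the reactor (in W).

Extent of reaction ξ = 0.364 × 284 = 103.38 mol/min
Reaction term: ξ·ΔH°_rxn = 103.38 × 125 = 12922 kJ/min
Sensible, feed 79.7→25 °C: -4256.5 kJ/min
Outlet flows (mol/min): A 180.62, B 103.38, C 103.38
Sensible, products 25→209 °C: 13127 kJ/min
Q = ΔH = 21793 kJ/min = 363.21 kW
Heat supplied = 363210 W

Q_in = 363000 W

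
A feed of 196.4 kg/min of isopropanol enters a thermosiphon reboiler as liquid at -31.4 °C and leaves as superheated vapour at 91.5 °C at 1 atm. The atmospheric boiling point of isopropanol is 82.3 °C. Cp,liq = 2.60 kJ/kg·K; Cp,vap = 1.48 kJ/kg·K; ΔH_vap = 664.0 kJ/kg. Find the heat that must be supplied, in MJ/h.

liquid -31.4→82.3 °C: 295.62 kJ/kg
vaporisation at 82.3 °C: 664 kJ/kg
vapour 82.3→91.5 °C: 13.616 kJ/kg
Δh = 295.62 + 664 + 13.616 = 973.24 kJ/kg
Q = ṁ·Δh = 196.4 kg/min × 973.24 kJ/kg = 191140 kJ/min
|Q| = 3185.7 kW = 11469 MJ/h

Q = 11500 MJ/h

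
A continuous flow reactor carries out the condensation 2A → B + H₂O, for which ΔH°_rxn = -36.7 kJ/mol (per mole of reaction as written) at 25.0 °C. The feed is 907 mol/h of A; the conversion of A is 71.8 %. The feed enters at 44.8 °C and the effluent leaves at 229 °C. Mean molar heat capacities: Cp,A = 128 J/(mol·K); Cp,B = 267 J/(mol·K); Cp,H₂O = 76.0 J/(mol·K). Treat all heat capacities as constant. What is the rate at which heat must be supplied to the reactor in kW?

Q_in = 4.23 kW

Extent of reaction ξ = 0.718 × 907 / 2 = 325.61 mol/h
Reaction term: ξ·ΔH°_rxn = 325.61 × -36.7 = -11950 kJ/h
Sensible, feed 44.8→25 °C: -2298.7 kJ/h
Outlet flows (mol/h): A 255.77, B 325.61, H₂O 325.61
Sensible, products 25→229 °C: 29463 kJ/h
Q = ΔH = 15214 kJ/h = 4.2261 kW
Heat supplied = 4.2261 kW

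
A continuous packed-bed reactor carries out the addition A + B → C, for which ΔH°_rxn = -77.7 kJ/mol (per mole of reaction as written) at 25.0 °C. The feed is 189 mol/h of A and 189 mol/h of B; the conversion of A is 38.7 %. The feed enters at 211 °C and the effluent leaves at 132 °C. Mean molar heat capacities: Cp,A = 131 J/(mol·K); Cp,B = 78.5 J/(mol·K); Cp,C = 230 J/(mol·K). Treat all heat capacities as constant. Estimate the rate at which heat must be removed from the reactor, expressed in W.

Extent of reaction ξ = 0.387 × 189 = 73.143 mol/h
Reaction term: ξ·ΔH°_rxn = 73.143 × -77.7 = -5683.2 kJ/h
Sensible, feed 211→25 °C: -7364.8 kJ/h
Outlet flows (mol/h): A 115.86, B 115.86, C 73.143
Sensible, products 25→132 °C: 4397.2 kJ/h
Q = ΔH = -8650.8 kJ/h = -2.403 kW
Heat removed = 2403 W

Q_out = 2400 W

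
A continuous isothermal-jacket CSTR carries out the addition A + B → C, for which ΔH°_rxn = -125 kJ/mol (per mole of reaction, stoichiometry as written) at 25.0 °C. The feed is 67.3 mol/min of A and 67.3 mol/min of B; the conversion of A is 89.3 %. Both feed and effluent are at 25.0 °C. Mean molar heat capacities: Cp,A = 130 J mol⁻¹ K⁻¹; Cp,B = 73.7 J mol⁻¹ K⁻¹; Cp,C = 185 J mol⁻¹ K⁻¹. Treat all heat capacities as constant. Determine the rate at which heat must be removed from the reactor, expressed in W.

Extent of reaction ξ = 0.893 × 67.3 = 60.099 mol/min
Reaction term: ξ·ΔH°_rxn = 60.099 × -125 = -7512.4 kJ/min
Q = ΔH = -7512.4 kJ/min = -125.21 kW
Heat removed = 125210 W

Q_out = 125000 W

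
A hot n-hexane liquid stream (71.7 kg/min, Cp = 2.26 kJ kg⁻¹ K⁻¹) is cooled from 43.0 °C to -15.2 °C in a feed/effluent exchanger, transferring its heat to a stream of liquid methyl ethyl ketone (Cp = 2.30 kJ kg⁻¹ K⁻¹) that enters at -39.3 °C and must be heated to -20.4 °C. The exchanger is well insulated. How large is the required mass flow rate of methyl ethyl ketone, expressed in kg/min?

Heat released by hot stream: Q = 71.7 × 2.26 × (43.0 − -15.2) = 9430.8 kJ/min
Energy balance on cold side (adiabatic exchanger): Q = ṁ_c·Cp_c·(T_c,out − T_c,in)
ṁ_c = 9430.8 / [2.30 × (-20.4 − -39.3)] = 216.95 kg/min

ṁ_c = 217 kg/min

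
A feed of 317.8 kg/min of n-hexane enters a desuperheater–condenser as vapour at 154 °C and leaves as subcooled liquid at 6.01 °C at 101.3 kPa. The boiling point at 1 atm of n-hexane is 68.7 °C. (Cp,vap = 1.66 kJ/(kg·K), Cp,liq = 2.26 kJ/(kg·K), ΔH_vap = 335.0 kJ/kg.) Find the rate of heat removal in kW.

Q_c = 3270 kW

vapour 154→68.7 °C: -141.6 kJ/kg
condensation at 68.7 °C: -335 kJ/kg
liquid 68.7→6.01 °C: -141.68 kJ/kg
Δh = -141.6 + -335 + -141.68 = -618.28 kJ/kg
Q = ṁ·Δh = 317.8 kg/min × -618.28 kJ/kg = -196490 kJ/min
|Q| = 3274.8 kW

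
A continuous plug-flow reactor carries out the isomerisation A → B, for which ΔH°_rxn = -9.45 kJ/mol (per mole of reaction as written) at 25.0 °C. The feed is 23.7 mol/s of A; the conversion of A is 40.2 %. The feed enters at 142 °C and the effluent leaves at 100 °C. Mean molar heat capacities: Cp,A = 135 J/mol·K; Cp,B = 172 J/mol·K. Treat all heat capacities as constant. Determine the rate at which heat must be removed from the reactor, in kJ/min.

Q_out = 11900 kJ/min

Extent of reaction ξ = 0.402 × 23.7 = 9.5274 mol/s
Reaction term: ξ·ΔH°_rxn = 9.5274 × -9.45 = -90.034 kJ/s
Sensible, feed 142→25 °C: -374.34 kJ/s
Outlet flows (mol/s): A 14.173, B 9.5274
Sensible, products 25→100 °C: 266.4 kJ/s
Q = ΔH = -197.97 kJ/s = -197.97 kW
Heat removed = 11878 kJ/min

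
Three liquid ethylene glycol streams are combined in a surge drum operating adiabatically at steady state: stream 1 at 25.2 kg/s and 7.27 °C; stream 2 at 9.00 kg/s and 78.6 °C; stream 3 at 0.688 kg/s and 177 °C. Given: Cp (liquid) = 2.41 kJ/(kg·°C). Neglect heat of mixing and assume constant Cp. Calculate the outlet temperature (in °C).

T_out = 29.0 °C

No heat crosses the boundary, so H_out = H_in.
T_out = Σ ṁᵢCp,ᵢTᵢ / Σ ṁᵢCp,ᵢ
      = 2439.8 / 84.08 = 29.018 °C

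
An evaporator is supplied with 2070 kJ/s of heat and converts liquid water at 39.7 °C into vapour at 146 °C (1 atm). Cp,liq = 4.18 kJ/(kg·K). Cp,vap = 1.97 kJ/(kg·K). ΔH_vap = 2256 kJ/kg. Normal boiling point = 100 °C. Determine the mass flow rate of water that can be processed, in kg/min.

ṁ = 47.8 kg/min

Δh = 4.18×(100−39.7) + 2256 + 1.97×(146−100) = 2598.7 kJ/kg
Q = 2070 kJ/s = 2070 kJ/s = 124200 kJ/min
ṁ = Q/Δh = 124200 / 2598.7 = 47.794 kg/min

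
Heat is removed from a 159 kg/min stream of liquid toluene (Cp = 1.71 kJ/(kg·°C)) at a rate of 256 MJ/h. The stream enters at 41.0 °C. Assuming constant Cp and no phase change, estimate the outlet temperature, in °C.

Q = 256 MJ/h = 4266.7 kJ/min
ΔT = Q/(ṁ·Cp) = 4266.7/(159×1.71) = 15.693 K
T_out = 41.0 − 15.693 = 25.307 °C

T_out = 25.3 °C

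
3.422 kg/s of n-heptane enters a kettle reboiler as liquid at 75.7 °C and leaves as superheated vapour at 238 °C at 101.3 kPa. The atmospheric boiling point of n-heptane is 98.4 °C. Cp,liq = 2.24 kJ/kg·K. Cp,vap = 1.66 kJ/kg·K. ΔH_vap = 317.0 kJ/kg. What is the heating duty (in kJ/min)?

Q = 123000 kJ/min

liquid 75.7→98.4 °C: 50.848 kJ/kg
vaporisation at 98.4 °C: 317 kJ/kg
vapour 98.4→238 °C: 231.74 kJ/kg
Δh = 50.848 + 317 + 231.74 = 599.58 kJ/kg
Q = ṁ·Δh = 3.422 kg/s × 599.58 kJ/kg = 2051.8 kJ/s
|Q| = 2051.8 kW = 123110 kJ/min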